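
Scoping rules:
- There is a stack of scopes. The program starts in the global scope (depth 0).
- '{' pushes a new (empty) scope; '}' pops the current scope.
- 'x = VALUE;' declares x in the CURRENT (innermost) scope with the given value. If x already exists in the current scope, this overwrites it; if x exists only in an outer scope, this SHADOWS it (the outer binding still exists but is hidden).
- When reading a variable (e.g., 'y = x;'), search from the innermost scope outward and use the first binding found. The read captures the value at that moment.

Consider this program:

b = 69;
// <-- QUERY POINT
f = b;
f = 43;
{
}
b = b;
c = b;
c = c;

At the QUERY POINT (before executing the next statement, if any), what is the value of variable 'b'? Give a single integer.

Step 1: declare b=69 at depth 0
Visible at query point: b=69

Answer: 69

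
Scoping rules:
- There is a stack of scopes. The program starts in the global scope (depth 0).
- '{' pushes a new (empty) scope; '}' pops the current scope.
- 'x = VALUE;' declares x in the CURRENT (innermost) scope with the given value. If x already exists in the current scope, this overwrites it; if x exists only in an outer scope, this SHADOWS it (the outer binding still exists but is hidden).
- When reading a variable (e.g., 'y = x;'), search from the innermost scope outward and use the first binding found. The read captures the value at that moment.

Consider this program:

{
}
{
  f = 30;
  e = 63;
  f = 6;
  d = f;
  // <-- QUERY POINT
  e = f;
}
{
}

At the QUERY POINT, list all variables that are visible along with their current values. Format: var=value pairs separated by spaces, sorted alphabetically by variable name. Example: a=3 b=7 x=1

Answer: d=6 e=63 f=6

Derivation:
Step 1: enter scope (depth=1)
Step 2: exit scope (depth=0)
Step 3: enter scope (depth=1)
Step 4: declare f=30 at depth 1
Step 5: declare e=63 at depth 1
Step 6: declare f=6 at depth 1
Step 7: declare d=(read f)=6 at depth 1
Visible at query point: d=6 e=63 f=6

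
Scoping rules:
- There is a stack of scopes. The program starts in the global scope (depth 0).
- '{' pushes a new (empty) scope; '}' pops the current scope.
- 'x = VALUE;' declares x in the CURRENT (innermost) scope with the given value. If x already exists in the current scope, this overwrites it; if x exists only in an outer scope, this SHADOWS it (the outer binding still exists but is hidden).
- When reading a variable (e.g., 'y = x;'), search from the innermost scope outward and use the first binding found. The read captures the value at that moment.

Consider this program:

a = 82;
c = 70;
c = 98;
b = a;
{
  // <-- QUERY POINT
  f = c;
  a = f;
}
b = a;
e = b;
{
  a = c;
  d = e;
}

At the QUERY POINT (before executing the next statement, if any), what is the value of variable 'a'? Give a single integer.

Step 1: declare a=82 at depth 0
Step 2: declare c=70 at depth 0
Step 3: declare c=98 at depth 0
Step 4: declare b=(read a)=82 at depth 0
Step 5: enter scope (depth=1)
Visible at query point: a=82 b=82 c=98

Answer: 82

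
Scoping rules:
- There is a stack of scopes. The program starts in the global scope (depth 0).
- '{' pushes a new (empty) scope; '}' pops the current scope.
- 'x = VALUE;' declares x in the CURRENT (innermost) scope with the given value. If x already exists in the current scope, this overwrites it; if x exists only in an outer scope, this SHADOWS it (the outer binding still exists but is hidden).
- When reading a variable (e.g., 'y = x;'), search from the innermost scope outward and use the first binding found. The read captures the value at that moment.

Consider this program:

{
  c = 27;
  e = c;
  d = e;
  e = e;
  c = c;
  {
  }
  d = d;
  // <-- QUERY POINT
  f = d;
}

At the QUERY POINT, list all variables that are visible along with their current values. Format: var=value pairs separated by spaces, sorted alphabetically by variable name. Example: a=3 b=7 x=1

Step 1: enter scope (depth=1)
Step 2: declare c=27 at depth 1
Step 3: declare e=(read c)=27 at depth 1
Step 4: declare d=(read e)=27 at depth 1
Step 5: declare e=(read e)=27 at depth 1
Step 6: declare c=(read c)=27 at depth 1
Step 7: enter scope (depth=2)
Step 8: exit scope (depth=1)
Step 9: declare d=(read d)=27 at depth 1
Visible at query point: c=27 d=27 e=27

Answer: c=27 d=27 e=27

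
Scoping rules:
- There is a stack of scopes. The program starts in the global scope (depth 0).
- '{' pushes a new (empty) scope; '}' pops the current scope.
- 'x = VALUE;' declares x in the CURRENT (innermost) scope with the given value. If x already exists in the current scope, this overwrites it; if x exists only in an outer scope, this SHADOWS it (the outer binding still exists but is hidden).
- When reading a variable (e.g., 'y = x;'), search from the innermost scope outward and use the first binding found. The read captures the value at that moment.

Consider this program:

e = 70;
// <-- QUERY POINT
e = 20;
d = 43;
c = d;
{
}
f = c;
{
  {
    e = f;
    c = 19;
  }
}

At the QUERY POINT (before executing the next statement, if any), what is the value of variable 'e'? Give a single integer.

Step 1: declare e=70 at depth 0
Visible at query point: e=70

Answer: 70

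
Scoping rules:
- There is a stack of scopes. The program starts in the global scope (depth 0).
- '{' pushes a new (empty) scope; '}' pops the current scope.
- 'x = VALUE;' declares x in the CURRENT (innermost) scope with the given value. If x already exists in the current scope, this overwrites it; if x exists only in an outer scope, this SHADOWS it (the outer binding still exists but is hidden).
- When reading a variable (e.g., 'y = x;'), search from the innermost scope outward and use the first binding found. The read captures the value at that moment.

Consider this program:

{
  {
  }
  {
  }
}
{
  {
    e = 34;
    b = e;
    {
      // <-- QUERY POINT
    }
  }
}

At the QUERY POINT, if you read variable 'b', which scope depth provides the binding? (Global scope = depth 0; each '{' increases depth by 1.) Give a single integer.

Answer: 2

Derivation:
Step 1: enter scope (depth=1)
Step 2: enter scope (depth=2)
Step 3: exit scope (depth=1)
Step 4: enter scope (depth=2)
Step 5: exit scope (depth=1)
Step 6: exit scope (depth=0)
Step 7: enter scope (depth=1)
Step 8: enter scope (depth=2)
Step 9: declare e=34 at depth 2
Step 10: declare b=(read e)=34 at depth 2
Step 11: enter scope (depth=3)
Visible at query point: b=34 e=34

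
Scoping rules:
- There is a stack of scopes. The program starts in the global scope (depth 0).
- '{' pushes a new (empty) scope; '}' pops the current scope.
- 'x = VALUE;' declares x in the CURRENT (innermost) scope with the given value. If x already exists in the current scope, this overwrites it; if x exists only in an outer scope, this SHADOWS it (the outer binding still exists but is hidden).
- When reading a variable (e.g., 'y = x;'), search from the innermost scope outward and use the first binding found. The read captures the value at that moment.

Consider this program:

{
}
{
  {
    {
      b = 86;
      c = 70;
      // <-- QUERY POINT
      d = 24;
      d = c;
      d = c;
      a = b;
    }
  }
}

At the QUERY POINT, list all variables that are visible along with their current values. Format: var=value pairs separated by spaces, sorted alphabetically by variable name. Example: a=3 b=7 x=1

Answer: b=86 c=70

Derivation:
Step 1: enter scope (depth=1)
Step 2: exit scope (depth=0)
Step 3: enter scope (depth=1)
Step 4: enter scope (depth=2)
Step 5: enter scope (depth=3)
Step 6: declare b=86 at depth 3
Step 7: declare c=70 at depth 3
Visible at query point: b=86 c=70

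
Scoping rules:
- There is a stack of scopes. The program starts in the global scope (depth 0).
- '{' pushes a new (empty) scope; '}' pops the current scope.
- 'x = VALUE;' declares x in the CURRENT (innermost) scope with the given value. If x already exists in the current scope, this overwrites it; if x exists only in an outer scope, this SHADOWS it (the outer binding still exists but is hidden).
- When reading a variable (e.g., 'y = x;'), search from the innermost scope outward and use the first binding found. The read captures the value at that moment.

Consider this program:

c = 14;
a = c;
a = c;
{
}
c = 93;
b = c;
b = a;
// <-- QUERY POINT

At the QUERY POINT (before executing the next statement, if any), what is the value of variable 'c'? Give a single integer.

Step 1: declare c=14 at depth 0
Step 2: declare a=(read c)=14 at depth 0
Step 3: declare a=(read c)=14 at depth 0
Step 4: enter scope (depth=1)
Step 5: exit scope (depth=0)
Step 6: declare c=93 at depth 0
Step 7: declare b=(read c)=93 at depth 0
Step 8: declare b=(read a)=14 at depth 0
Visible at query point: a=14 b=14 c=93

Answer: 93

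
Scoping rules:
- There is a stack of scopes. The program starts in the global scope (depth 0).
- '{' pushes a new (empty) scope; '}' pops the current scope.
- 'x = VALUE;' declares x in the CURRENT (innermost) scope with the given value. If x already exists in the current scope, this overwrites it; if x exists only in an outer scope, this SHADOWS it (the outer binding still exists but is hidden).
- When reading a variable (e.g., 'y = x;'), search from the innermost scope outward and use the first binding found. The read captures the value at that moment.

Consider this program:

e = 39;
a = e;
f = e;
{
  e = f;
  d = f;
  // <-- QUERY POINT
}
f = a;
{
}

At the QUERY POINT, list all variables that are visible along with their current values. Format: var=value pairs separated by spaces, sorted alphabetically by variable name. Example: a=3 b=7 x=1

Answer: a=39 d=39 e=39 f=39

Derivation:
Step 1: declare e=39 at depth 0
Step 2: declare a=(read e)=39 at depth 0
Step 3: declare f=(read e)=39 at depth 0
Step 4: enter scope (depth=1)
Step 5: declare e=(read f)=39 at depth 1
Step 6: declare d=(read f)=39 at depth 1
Visible at query point: a=39 d=39 e=39 f=39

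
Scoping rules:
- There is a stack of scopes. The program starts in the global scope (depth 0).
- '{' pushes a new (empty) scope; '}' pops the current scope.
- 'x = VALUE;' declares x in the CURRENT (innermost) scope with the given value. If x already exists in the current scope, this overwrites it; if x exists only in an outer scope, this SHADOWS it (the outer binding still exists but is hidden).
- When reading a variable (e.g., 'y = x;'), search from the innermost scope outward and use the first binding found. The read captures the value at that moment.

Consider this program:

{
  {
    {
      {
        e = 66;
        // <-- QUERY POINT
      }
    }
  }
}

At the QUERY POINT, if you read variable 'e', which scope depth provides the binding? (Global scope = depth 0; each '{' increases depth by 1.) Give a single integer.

Answer: 4

Derivation:
Step 1: enter scope (depth=1)
Step 2: enter scope (depth=2)
Step 3: enter scope (depth=3)
Step 4: enter scope (depth=4)
Step 5: declare e=66 at depth 4
Visible at query point: e=66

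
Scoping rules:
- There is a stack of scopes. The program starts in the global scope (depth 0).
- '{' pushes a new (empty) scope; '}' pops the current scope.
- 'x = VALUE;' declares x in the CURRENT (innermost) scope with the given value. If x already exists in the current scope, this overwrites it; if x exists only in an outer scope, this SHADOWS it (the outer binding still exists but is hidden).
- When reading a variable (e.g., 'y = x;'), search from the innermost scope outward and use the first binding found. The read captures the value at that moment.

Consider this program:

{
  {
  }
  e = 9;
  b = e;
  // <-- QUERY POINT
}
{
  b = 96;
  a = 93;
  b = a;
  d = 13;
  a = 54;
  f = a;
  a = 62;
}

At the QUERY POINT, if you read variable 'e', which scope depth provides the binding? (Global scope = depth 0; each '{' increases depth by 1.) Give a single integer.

Step 1: enter scope (depth=1)
Step 2: enter scope (depth=2)
Step 3: exit scope (depth=1)
Step 4: declare e=9 at depth 1
Step 5: declare b=(read e)=9 at depth 1
Visible at query point: b=9 e=9

Answer: 1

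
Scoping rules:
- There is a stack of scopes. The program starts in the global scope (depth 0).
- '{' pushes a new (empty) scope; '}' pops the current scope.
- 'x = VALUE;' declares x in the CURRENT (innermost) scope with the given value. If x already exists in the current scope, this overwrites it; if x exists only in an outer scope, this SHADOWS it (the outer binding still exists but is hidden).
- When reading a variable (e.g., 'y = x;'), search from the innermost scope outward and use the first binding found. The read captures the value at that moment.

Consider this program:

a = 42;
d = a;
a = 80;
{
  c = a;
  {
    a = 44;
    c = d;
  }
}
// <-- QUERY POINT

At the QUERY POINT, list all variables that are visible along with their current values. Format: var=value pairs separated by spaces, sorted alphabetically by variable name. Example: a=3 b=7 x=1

Step 1: declare a=42 at depth 0
Step 2: declare d=(read a)=42 at depth 0
Step 3: declare a=80 at depth 0
Step 4: enter scope (depth=1)
Step 5: declare c=(read a)=80 at depth 1
Step 6: enter scope (depth=2)
Step 7: declare a=44 at depth 2
Step 8: declare c=(read d)=42 at depth 2
Step 9: exit scope (depth=1)
Step 10: exit scope (depth=0)
Visible at query point: a=80 d=42

Answer: a=80 d=42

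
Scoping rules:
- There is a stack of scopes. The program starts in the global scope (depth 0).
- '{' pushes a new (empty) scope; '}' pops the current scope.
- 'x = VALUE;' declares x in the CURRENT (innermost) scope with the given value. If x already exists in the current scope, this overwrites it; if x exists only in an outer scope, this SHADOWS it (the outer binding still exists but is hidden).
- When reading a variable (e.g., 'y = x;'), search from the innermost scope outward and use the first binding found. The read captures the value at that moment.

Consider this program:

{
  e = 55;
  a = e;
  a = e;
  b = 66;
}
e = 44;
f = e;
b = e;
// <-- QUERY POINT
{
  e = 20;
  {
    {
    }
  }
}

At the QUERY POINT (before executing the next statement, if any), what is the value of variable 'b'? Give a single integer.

Answer: 44

Derivation:
Step 1: enter scope (depth=1)
Step 2: declare e=55 at depth 1
Step 3: declare a=(read e)=55 at depth 1
Step 4: declare a=(read e)=55 at depth 1
Step 5: declare b=66 at depth 1
Step 6: exit scope (depth=0)
Step 7: declare e=44 at depth 0
Step 8: declare f=(read e)=44 at depth 0
Step 9: declare b=(read e)=44 at depth 0
Visible at query point: b=44 e=44 f=44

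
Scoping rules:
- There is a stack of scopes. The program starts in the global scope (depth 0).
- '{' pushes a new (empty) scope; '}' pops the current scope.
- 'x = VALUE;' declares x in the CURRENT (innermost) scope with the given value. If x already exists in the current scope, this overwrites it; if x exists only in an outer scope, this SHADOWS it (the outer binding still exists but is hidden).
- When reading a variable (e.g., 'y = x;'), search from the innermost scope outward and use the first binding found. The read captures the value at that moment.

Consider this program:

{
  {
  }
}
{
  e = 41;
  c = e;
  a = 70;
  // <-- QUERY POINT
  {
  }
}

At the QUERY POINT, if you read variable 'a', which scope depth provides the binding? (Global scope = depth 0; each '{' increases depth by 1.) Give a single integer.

Answer: 1

Derivation:
Step 1: enter scope (depth=1)
Step 2: enter scope (depth=2)
Step 3: exit scope (depth=1)
Step 4: exit scope (depth=0)
Step 5: enter scope (depth=1)
Step 6: declare e=41 at depth 1
Step 7: declare c=(read e)=41 at depth 1
Step 8: declare a=70 at depth 1
Visible at query point: a=70 c=41 e=41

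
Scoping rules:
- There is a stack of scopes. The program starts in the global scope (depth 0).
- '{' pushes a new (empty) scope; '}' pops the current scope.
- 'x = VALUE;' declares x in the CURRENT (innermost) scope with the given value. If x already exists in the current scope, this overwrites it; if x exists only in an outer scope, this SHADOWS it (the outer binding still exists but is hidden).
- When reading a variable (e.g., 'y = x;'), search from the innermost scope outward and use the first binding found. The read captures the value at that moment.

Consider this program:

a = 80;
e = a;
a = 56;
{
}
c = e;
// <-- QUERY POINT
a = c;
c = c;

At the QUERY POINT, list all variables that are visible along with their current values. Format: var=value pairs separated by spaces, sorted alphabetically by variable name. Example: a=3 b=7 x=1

Answer: a=56 c=80 e=80

Derivation:
Step 1: declare a=80 at depth 0
Step 2: declare e=(read a)=80 at depth 0
Step 3: declare a=56 at depth 0
Step 4: enter scope (depth=1)
Step 5: exit scope (depth=0)
Step 6: declare c=(read e)=80 at depth 0
Visible at query point: a=56 c=80 e=80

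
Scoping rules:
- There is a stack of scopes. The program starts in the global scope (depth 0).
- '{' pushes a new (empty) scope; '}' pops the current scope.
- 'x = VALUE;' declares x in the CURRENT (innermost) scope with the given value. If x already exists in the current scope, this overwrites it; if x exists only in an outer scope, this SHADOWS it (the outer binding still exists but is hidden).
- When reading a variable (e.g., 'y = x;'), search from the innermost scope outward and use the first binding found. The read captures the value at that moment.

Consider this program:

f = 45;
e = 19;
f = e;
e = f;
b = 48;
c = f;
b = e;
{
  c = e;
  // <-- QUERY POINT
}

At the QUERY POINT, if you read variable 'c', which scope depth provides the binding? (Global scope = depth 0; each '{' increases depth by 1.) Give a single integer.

Answer: 1

Derivation:
Step 1: declare f=45 at depth 0
Step 2: declare e=19 at depth 0
Step 3: declare f=(read e)=19 at depth 0
Step 4: declare e=(read f)=19 at depth 0
Step 5: declare b=48 at depth 0
Step 6: declare c=(read f)=19 at depth 0
Step 7: declare b=(read e)=19 at depth 0
Step 8: enter scope (depth=1)
Step 9: declare c=(read e)=19 at depth 1
Visible at query point: b=19 c=19 e=19 f=19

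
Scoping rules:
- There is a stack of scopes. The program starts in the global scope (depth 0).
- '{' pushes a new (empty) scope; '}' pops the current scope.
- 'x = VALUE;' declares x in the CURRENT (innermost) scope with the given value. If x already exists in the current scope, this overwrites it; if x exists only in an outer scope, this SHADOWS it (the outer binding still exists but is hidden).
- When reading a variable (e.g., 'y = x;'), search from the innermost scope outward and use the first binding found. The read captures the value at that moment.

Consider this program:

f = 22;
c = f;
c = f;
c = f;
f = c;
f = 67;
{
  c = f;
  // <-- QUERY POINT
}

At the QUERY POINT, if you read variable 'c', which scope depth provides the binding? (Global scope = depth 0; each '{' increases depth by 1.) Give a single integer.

Step 1: declare f=22 at depth 0
Step 2: declare c=(read f)=22 at depth 0
Step 3: declare c=(read f)=22 at depth 0
Step 4: declare c=(read f)=22 at depth 0
Step 5: declare f=(read c)=22 at depth 0
Step 6: declare f=67 at depth 0
Step 7: enter scope (depth=1)
Step 8: declare c=(read f)=67 at depth 1
Visible at query point: c=67 f=67

Answer: 1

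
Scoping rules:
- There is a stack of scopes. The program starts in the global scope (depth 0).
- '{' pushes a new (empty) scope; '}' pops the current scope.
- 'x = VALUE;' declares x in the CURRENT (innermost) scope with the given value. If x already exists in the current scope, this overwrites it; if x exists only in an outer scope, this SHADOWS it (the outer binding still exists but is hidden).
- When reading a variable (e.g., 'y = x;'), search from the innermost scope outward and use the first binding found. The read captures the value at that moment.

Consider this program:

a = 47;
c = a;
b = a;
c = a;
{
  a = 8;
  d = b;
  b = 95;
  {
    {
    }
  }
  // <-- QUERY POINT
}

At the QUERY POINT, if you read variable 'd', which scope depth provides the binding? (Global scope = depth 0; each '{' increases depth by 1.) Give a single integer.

Step 1: declare a=47 at depth 0
Step 2: declare c=(read a)=47 at depth 0
Step 3: declare b=(read a)=47 at depth 0
Step 4: declare c=(read a)=47 at depth 0
Step 5: enter scope (depth=1)
Step 6: declare a=8 at depth 1
Step 7: declare d=(read b)=47 at depth 1
Step 8: declare b=95 at depth 1
Step 9: enter scope (depth=2)
Step 10: enter scope (depth=3)
Step 11: exit scope (depth=2)
Step 12: exit scope (depth=1)
Visible at query point: a=8 b=95 c=47 d=47

Answer: 1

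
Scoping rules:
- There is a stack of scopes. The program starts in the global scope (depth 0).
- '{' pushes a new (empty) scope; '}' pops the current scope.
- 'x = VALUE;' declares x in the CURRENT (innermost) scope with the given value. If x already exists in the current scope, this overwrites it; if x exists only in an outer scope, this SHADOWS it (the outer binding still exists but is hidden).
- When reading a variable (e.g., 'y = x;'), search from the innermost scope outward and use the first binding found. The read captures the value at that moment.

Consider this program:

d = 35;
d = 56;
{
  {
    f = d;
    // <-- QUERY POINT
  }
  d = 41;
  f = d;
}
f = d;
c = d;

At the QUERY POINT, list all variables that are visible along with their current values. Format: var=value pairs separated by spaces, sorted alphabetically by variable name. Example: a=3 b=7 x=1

Step 1: declare d=35 at depth 0
Step 2: declare d=56 at depth 0
Step 3: enter scope (depth=1)
Step 4: enter scope (depth=2)
Step 5: declare f=(read d)=56 at depth 2
Visible at query point: d=56 f=56

Answer: d=56 f=56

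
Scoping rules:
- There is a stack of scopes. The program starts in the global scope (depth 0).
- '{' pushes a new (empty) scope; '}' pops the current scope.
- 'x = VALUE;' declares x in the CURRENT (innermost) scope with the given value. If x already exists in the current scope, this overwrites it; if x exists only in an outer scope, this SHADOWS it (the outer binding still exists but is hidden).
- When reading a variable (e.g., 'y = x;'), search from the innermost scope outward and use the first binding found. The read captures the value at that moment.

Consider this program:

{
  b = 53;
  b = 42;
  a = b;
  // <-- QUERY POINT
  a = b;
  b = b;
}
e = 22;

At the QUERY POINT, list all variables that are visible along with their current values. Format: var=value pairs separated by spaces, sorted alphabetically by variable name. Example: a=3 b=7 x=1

Step 1: enter scope (depth=1)
Step 2: declare b=53 at depth 1
Step 3: declare b=42 at depth 1
Step 4: declare a=(read b)=42 at depth 1
Visible at query point: a=42 b=42

Answer: a=42 b=42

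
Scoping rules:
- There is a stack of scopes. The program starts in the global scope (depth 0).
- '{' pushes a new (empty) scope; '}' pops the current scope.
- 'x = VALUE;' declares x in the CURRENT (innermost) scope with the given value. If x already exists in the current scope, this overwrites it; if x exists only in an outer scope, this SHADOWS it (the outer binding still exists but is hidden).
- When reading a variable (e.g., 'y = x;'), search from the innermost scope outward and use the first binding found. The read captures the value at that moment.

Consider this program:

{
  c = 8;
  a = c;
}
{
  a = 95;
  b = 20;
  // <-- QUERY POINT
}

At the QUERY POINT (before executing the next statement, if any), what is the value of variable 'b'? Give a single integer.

Step 1: enter scope (depth=1)
Step 2: declare c=8 at depth 1
Step 3: declare a=(read c)=8 at depth 1
Step 4: exit scope (depth=0)
Step 5: enter scope (depth=1)
Step 6: declare a=95 at depth 1
Step 7: declare b=20 at depth 1
Visible at query point: a=95 b=20

Answer: 20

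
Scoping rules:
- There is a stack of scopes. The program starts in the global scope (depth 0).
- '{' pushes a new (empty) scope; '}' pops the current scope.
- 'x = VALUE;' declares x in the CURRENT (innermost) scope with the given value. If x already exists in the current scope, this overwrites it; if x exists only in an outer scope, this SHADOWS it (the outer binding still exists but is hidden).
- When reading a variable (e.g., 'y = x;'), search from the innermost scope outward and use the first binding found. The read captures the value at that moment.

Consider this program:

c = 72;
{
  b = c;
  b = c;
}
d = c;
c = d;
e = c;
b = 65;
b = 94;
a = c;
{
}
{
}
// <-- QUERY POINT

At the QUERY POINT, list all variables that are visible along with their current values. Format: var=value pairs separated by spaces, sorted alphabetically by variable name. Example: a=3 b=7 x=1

Answer: a=72 b=94 c=72 d=72 e=72

Derivation:
Step 1: declare c=72 at depth 0
Step 2: enter scope (depth=1)
Step 3: declare b=(read c)=72 at depth 1
Step 4: declare b=(read c)=72 at depth 1
Step 5: exit scope (depth=0)
Step 6: declare d=(read c)=72 at depth 0
Step 7: declare c=(read d)=72 at depth 0
Step 8: declare e=(read c)=72 at depth 0
Step 9: declare b=65 at depth 0
Step 10: declare b=94 at depth 0
Step 11: declare a=(read c)=72 at depth 0
Step 12: enter scope (depth=1)
Step 13: exit scope (depth=0)
Step 14: enter scope (depth=1)
Step 15: exit scope (depth=0)
Visible at query point: a=72 b=94 c=72 d=72 e=72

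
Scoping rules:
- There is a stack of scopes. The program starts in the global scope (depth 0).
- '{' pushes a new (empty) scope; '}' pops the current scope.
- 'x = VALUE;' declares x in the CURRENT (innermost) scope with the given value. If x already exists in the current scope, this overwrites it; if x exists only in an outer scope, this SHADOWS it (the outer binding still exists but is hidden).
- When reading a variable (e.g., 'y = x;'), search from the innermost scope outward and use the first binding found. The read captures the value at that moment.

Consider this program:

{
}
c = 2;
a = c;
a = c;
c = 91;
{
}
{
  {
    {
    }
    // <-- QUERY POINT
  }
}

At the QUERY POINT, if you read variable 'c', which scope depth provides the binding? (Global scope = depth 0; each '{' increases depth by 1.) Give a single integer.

Answer: 0

Derivation:
Step 1: enter scope (depth=1)
Step 2: exit scope (depth=0)
Step 3: declare c=2 at depth 0
Step 4: declare a=(read c)=2 at depth 0
Step 5: declare a=(read c)=2 at depth 0
Step 6: declare c=91 at depth 0
Step 7: enter scope (depth=1)
Step 8: exit scope (depth=0)
Step 9: enter scope (depth=1)
Step 10: enter scope (depth=2)
Step 11: enter scope (depth=3)
Step 12: exit scope (depth=2)
Visible at query point: a=2 c=91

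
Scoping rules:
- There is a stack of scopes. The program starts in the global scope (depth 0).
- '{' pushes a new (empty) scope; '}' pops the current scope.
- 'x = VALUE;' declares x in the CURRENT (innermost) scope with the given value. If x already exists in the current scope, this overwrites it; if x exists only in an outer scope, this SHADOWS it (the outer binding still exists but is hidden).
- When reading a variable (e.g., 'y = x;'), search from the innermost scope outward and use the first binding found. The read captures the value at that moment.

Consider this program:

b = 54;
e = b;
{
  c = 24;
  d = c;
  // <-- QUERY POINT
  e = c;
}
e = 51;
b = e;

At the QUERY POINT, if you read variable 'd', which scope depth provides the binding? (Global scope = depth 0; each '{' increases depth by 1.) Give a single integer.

Answer: 1

Derivation:
Step 1: declare b=54 at depth 0
Step 2: declare e=(read b)=54 at depth 0
Step 3: enter scope (depth=1)
Step 4: declare c=24 at depth 1
Step 5: declare d=(read c)=24 at depth 1
Visible at query point: b=54 c=24 d=24 e=54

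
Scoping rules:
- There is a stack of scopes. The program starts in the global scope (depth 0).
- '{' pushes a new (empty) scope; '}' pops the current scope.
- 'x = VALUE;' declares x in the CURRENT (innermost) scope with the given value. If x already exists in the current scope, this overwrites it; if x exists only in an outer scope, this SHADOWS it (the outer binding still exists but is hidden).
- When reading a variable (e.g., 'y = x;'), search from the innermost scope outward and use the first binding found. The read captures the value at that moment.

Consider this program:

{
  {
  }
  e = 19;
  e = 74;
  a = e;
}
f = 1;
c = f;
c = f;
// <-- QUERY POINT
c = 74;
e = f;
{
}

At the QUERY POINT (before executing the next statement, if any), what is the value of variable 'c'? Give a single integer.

Answer: 1

Derivation:
Step 1: enter scope (depth=1)
Step 2: enter scope (depth=2)
Step 3: exit scope (depth=1)
Step 4: declare e=19 at depth 1
Step 5: declare e=74 at depth 1
Step 6: declare a=(read e)=74 at depth 1
Step 7: exit scope (depth=0)
Step 8: declare f=1 at depth 0
Step 9: declare c=(read f)=1 at depth 0
Step 10: declare c=(read f)=1 at depth 0
Visible at query point: c=1 f=1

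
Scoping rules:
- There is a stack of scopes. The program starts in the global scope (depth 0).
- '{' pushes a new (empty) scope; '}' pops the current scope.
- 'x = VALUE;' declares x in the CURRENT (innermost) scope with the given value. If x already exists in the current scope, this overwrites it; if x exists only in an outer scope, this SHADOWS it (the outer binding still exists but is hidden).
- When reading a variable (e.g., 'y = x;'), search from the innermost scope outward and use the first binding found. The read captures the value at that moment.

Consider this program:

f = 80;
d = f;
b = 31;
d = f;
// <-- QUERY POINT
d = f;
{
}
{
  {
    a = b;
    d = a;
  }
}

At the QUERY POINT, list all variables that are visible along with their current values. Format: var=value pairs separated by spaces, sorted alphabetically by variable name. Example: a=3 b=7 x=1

Step 1: declare f=80 at depth 0
Step 2: declare d=(read f)=80 at depth 0
Step 3: declare b=31 at depth 0
Step 4: declare d=(read f)=80 at depth 0
Visible at query point: b=31 d=80 f=80

Answer: b=31 d=80 f=80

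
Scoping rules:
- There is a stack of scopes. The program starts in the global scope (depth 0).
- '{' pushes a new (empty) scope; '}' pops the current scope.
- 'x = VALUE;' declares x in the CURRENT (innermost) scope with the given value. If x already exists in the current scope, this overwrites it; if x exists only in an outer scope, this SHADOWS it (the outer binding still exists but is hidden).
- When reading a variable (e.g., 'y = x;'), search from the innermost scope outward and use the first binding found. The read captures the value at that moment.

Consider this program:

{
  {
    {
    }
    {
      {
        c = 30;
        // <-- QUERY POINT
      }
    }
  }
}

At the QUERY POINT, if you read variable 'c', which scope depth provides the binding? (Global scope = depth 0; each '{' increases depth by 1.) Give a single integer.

Step 1: enter scope (depth=1)
Step 2: enter scope (depth=2)
Step 3: enter scope (depth=3)
Step 4: exit scope (depth=2)
Step 5: enter scope (depth=3)
Step 6: enter scope (depth=4)
Step 7: declare c=30 at depth 4
Visible at query point: c=30

Answer: 4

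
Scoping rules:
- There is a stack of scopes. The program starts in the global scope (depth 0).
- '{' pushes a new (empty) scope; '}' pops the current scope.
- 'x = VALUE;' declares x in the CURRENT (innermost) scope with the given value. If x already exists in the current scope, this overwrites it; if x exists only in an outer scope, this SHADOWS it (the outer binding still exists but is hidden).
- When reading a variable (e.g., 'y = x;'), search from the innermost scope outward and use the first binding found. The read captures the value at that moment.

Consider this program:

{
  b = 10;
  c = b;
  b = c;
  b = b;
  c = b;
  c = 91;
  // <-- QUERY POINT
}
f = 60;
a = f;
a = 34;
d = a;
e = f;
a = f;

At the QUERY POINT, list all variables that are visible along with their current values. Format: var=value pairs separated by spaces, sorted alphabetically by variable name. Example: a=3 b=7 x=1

Step 1: enter scope (depth=1)
Step 2: declare b=10 at depth 1
Step 3: declare c=(read b)=10 at depth 1
Step 4: declare b=(read c)=10 at depth 1
Step 5: declare b=(read b)=10 at depth 1
Step 6: declare c=(read b)=10 at depth 1
Step 7: declare c=91 at depth 1
Visible at query point: b=10 c=91

Answer: b=10 c=91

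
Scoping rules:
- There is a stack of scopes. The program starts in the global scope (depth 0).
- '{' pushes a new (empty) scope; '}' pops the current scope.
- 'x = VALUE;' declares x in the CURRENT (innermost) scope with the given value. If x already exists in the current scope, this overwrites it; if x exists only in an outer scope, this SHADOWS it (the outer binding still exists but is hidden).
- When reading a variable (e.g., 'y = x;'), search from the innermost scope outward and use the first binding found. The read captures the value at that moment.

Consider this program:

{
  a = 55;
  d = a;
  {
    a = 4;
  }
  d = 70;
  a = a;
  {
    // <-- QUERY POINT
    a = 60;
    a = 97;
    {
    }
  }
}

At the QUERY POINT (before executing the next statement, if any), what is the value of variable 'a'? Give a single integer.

Answer: 55

Derivation:
Step 1: enter scope (depth=1)
Step 2: declare a=55 at depth 1
Step 3: declare d=(read a)=55 at depth 1
Step 4: enter scope (depth=2)
Step 5: declare a=4 at depth 2
Step 6: exit scope (depth=1)
Step 7: declare d=70 at depth 1
Step 8: declare a=(read a)=55 at depth 1
Step 9: enter scope (depth=2)
Visible at query point: a=55 d=70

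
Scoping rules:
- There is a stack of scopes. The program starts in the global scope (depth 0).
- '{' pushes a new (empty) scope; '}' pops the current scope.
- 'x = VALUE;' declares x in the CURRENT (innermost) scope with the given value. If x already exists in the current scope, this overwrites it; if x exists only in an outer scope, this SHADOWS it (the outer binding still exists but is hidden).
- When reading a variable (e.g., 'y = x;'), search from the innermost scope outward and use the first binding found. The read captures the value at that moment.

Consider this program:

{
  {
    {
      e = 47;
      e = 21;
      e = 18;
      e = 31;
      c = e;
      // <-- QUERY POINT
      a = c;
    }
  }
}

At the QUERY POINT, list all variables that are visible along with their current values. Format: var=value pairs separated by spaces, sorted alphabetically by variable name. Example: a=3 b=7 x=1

Answer: c=31 e=31

Derivation:
Step 1: enter scope (depth=1)
Step 2: enter scope (depth=2)
Step 3: enter scope (depth=3)
Step 4: declare e=47 at depth 3
Step 5: declare e=21 at depth 3
Step 6: declare e=18 at depth 3
Step 7: declare e=31 at depth 3
Step 8: declare c=(read e)=31 at depth 3
Visible at query point: c=31 e=31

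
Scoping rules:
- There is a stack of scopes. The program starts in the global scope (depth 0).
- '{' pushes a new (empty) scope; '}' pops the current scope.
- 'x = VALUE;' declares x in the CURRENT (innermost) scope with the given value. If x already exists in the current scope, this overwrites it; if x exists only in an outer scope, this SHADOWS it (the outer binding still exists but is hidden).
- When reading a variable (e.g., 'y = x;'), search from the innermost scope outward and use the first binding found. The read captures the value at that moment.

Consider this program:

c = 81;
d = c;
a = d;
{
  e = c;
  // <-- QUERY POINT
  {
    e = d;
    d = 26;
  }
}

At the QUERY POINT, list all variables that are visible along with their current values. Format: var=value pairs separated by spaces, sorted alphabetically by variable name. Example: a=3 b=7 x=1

Step 1: declare c=81 at depth 0
Step 2: declare d=(read c)=81 at depth 0
Step 3: declare a=(read d)=81 at depth 0
Step 4: enter scope (depth=1)
Step 5: declare e=(read c)=81 at depth 1
Visible at query point: a=81 c=81 d=81 e=81

Answer: a=81 c=81 d=81 e=81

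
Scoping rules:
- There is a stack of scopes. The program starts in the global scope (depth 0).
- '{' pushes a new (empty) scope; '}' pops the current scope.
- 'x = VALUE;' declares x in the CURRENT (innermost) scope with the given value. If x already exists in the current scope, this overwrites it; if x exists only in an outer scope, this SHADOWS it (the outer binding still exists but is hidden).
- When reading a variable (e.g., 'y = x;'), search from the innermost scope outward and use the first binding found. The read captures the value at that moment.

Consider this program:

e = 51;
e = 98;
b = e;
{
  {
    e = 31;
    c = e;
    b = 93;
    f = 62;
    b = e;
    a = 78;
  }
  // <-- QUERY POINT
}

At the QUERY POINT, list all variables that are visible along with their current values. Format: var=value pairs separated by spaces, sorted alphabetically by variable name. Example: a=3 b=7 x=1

Answer: b=98 e=98

Derivation:
Step 1: declare e=51 at depth 0
Step 2: declare e=98 at depth 0
Step 3: declare b=(read e)=98 at depth 0
Step 4: enter scope (depth=1)
Step 5: enter scope (depth=2)
Step 6: declare e=31 at depth 2
Step 7: declare c=(read e)=31 at depth 2
Step 8: declare b=93 at depth 2
Step 9: declare f=62 at depth 2
Step 10: declare b=(read e)=31 at depth 2
Step 11: declare a=78 at depth 2
Step 12: exit scope (depth=1)
Visible at query point: b=98 e=98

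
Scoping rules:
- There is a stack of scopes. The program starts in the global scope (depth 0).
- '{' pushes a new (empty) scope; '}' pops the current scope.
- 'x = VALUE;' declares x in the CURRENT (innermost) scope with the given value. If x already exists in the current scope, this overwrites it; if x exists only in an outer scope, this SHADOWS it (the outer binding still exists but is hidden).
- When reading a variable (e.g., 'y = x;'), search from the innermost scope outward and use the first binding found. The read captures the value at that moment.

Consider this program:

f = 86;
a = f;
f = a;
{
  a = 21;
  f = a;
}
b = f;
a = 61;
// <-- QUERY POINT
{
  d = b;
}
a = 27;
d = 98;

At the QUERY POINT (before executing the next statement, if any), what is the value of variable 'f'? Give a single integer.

Answer: 86

Derivation:
Step 1: declare f=86 at depth 0
Step 2: declare a=(read f)=86 at depth 0
Step 3: declare f=(read a)=86 at depth 0
Step 4: enter scope (depth=1)
Step 5: declare a=21 at depth 1
Step 6: declare f=(read a)=21 at depth 1
Step 7: exit scope (depth=0)
Step 8: declare b=(read f)=86 at depth 0
Step 9: declare a=61 at depth 0
Visible at query point: a=61 b=86 f=86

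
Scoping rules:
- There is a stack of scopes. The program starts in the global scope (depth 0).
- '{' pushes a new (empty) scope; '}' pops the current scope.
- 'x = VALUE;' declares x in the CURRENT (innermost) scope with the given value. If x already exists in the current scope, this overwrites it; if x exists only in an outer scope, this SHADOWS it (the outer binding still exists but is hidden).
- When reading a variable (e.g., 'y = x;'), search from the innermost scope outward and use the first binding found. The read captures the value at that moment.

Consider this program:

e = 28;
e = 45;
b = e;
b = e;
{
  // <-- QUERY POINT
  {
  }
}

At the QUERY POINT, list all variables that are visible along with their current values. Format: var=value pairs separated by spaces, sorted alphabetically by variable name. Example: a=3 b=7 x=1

Step 1: declare e=28 at depth 0
Step 2: declare e=45 at depth 0
Step 3: declare b=(read e)=45 at depth 0
Step 4: declare b=(read e)=45 at depth 0
Step 5: enter scope (depth=1)
Visible at query point: b=45 e=45

Answer: b=45 e=45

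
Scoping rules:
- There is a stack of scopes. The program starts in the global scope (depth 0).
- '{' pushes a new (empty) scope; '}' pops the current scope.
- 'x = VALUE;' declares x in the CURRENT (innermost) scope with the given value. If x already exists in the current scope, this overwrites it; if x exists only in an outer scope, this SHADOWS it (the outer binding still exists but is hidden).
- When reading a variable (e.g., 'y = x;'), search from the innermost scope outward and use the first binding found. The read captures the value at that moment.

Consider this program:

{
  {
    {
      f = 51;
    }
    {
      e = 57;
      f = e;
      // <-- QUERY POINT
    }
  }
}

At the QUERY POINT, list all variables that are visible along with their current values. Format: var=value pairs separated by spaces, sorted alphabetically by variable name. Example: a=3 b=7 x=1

Step 1: enter scope (depth=1)
Step 2: enter scope (depth=2)
Step 3: enter scope (depth=3)
Step 4: declare f=51 at depth 3
Step 5: exit scope (depth=2)
Step 6: enter scope (depth=3)
Step 7: declare e=57 at depth 3
Step 8: declare f=(read e)=57 at depth 3
Visible at query point: e=57 f=57

Answer: e=57 f=57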